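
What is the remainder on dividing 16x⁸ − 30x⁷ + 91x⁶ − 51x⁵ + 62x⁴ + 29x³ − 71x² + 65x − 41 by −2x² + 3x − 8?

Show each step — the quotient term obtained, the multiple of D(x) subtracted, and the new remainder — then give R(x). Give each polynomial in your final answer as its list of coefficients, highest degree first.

Step 1: lead(16x⁸ − 30x⁷ + 91x⁶ − 51x⁵ + 62x⁴ + 29x³ − 71x² + 65x − 41) ÷ lead(D) = 16x⁸ ÷ −2x² = −8x⁶. Subtract (−8x⁶)·D = 16x⁸ − 24x⁷ + 64x⁶. Remainder: −6x⁷ + 27x⁶ − 51x⁵ + 62x⁴ + 29x³ − 71x² + 65x − 41.
Step 2: lead(−6x⁷ + 27x⁶ − 51x⁵ + 62x⁴ + 29x³ − 71x² + 65x − 41) ÷ lead(D) = −6x⁷ ÷ −2x² = 3x⁵. Subtract (3x⁵)·D = −6x⁷ + 9x⁶ − 24x⁵. Remainder: 18x⁶ − 27x⁵ + 62x⁴ + 29x³ − 71x² + 65x − 41.
Step 3: lead(18x⁶ − 27x⁵ + 62x⁴ + 29x³ − 71x² + 65x − 41) ÷ lead(D) = 18x⁶ ÷ −2x² = −9x⁴. Subtract (−9x⁴)·D = 18x⁶ − 27x⁵ + 72x⁴. Remainder: −10x⁴ + 29x³ − 71x² + 65x − 41.
Step 4: lead(−10x⁴ + 29x³ − 71x² + 65x − 41) ÷ lead(D) = −10x⁴ ÷ −2x² = 5x². Subtract (5x²)·D = −10x⁴ + 15x³ − 40x². Remainder: 14x³ − 31x² + 65x − 41.
Step 5: lead(14x³ − 31x² + 65x − 41) ÷ lead(D) = 14x³ ÷ −2x² = −7x. Subtract (−7x)·D = 14x³ − 21x² + 56x. Remainder: −10x² + 9x − 41.
Step 6: lead(−10x² + 9x − 41) ÷ lead(D) = −10x² ÷ −2x² = 5. Subtract (5)·D = −10x² + 15x − 40. Remainder: −6x − 1.

R = [-6, -1]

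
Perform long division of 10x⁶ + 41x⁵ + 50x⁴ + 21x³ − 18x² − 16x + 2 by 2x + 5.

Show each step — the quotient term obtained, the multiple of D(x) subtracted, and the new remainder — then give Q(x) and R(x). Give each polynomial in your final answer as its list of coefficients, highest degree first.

Q = [5, 8, 5, -2, -4, 2]; R = [-8]

Step 1: lead(10x⁶ + 41x⁵ + 50x⁴ + 21x³ − 18x² − 16x + 2) ÷ lead(D) = 10x⁶ ÷ 2x = 5x⁵. Subtract (5x⁵)·D = 10x⁶ + 25x⁵. Remainder: 16x⁵ + 50x⁴ + 21x³ − 18x² − 16x + 2.
Step 2: lead(16x⁵ + 50x⁴ + 21x³ − 18x² − 16x + 2) ÷ lead(D) = 16x⁵ ÷ 2x = 8x⁴. Subtract (8x⁴)·D = 16x⁵ + 40x⁴. Remainder: 10x⁴ + 21x³ − 18x² − 16x + 2.
Step 3: lead(10x⁴ + 21x³ − 18x² − 16x + 2) ÷ lead(D) = 10x⁴ ÷ 2x = 5x³. Subtract (5x³)·D = 10x⁴ + 25x³. Remainder: −4x³ − 18x² − 16x + 2.
Step 4: lead(−4x³ − 18x² − 16x + 2) ÷ lead(D) = −4x³ ÷ 2x = −2x². Subtract (−2x²)·D = −4x³ − 10x². Remainder: −8x² − 16x + 2.
Step 5: lead(−8x² − 16x + 2) ÷ lead(D) = −8x² ÷ 2x = −4x. Subtract (−4x)·D = −8x² − 20x. Remainder: 4x + 2.
Step 6: lead(4x + 2) ÷ lead(D) = 4x ÷ 2x = 2. Subtract (2)·D = 4x + 10. Remainder: −8.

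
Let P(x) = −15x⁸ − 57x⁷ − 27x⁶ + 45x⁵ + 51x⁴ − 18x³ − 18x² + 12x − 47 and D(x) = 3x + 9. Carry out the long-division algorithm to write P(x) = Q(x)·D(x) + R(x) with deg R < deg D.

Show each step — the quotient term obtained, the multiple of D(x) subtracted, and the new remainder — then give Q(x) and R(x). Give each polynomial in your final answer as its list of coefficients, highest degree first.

Q = [-5, -4, 3, 6, -1, -3, 3, -5]; R = [-2]

Step 1: lead(−15x⁸ − 57x⁷ − 27x⁶ + 45x⁵ + 51x⁴ − 18x³ − 18x² + 12x − 47) ÷ lead(D) = −15x⁸ ÷ 3x = −5x⁷. Subtract (−5x⁷)·D = −15x⁸ − 45x⁷. Remainder: −12x⁷ − 27x⁶ + 45x⁵ + 51x⁴ − 18x³ − 18x² + 12x − 47.
Step 2: lead(−12x⁷ − 27x⁶ + 45x⁵ + 51x⁴ − 18x³ − 18x² + 12x − 47) ÷ lead(D) = −12x⁷ ÷ 3x = −4x⁶. Subtract (−4x⁶)·D = −12x⁷ − 36x⁶. Remainder: 9x⁶ + 45x⁵ + 51x⁴ − 18x³ − 18x² + 12x − 47.
Step 3: lead(9x⁶ + 45x⁵ + 51x⁴ − 18x³ − 18x² + 12x − 47) ÷ lead(D) = 9x⁶ ÷ 3x = 3x⁵. Subtract (3x⁵)·D = 9x⁶ + 27x⁵. Remainder: 18x⁵ + 51x⁴ − 18x³ − 18x² + 12x − 47.
Step 4: lead(18x⁵ + 51x⁴ − 18x³ − 18x² + 12x − 47) ÷ lead(D) = 18x⁵ ÷ 3x = 6x⁴. Subtract (6x⁴)·D = 18x⁵ + 54x⁴. Remainder: −3x⁴ − 18x³ − 18x² + 12x − 47.
Step 5: lead(−3x⁴ − 18x³ − 18x² + 12x − 47) ÷ lead(D) = −3x⁴ ÷ 3x = −x³. Subtract (−x³)·D = −3x⁴ − 9x³. Remainder: −9x³ − 18x² + 12x − 47.
Step 6: lead(−9x³ − 18x² + 12x − 47) ÷ lead(D) = −9x³ ÷ 3x = −3x². Subtract (−3x²)·D = −9x³ − 27x². Remainder: 9x² + 12x − 47.
Step 7: lead(9x² + 12x − 47) ÷ lead(D) = 9x² ÷ 3x = 3x. Subtract (3x)·D = 9x² + 27x. Remainder: −15x − 47.
Step 8: lead(−15x − 47) ÷ lead(D) = −15x ÷ 3x = −5. Subtract (−5)·D = −15x − 45. Remainder: −2.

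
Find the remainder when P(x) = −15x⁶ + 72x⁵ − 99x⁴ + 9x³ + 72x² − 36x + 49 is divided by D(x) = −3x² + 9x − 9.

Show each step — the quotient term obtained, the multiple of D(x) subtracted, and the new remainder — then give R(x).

R(x) = −9x − 5

Step 1: lead(−15x⁶ + 72x⁵ − 99x⁴ + 9x³ + 72x² − 36x + 49) ÷ lead(D) = −15x⁶ ÷ −3x² = 5x⁴. Subtract (5x⁴)·D = −15x⁶ + 45x⁵ − 45x⁴. Remainder: 27x⁵ − 54x⁴ + 9x³ + 72x² − 36x + 49.
Step 2: lead(27x⁵ − 54x⁴ + 9x³ + 72x² − 36x + 49) ÷ lead(D) = 27x⁵ ÷ −3x² = −9x³. Subtract (−9x³)·D = 27x⁵ − 81x⁴ + 81x³. Remainder: 27x⁴ − 72x³ + 72x² − 36x + 49.
Step 3: lead(27x⁴ − 72x³ + 72x² − 36x + 49) ÷ lead(D) = 27x⁴ ÷ −3x² = −9x². Subtract (−9x²)·D = 27x⁴ − 81x³ + 81x². Remainder: 9x³ − 9x² − 36x + 49.
Step 4: lead(9x³ − 9x² − 36x + 49) ÷ lead(D) = 9x³ ÷ −3x² = −3x. Subtract (−3x)·D = 9x³ − 27x² + 27x. Remainder: 18x² − 63x + 49.
Step 5: lead(18x² − 63x + 49) ÷ lead(D) = 18x² ÷ −3x² = −6. Subtract (−6)·D = 18x² − 54x + 54. Remainder: −9x − 5.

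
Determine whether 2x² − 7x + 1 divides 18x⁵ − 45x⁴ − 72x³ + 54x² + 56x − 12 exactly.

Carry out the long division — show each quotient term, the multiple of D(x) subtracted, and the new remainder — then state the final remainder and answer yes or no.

Step 1: lead(18x⁵ − 45x⁴ − 72x³ + 54x² + 56x − 12) ÷ lead(D) = 18x⁵ ÷ 2x² = 9x³. Subtract (9x³)·D = 18x⁵ − 63x⁴ + 9x³. Remainder: 18x⁴ − 81x³ + 54x² + 56x − 12.
Step 2: lead(18x⁴ − 81x³ + 54x² + 56x − 12) ÷ lead(D) = 18x⁴ ÷ 2x² = 9x². Subtract (9x²)·D = 18x⁴ − 63x³ + 9x². Remainder: −18x³ + 45x² + 56x − 12.
Step 3: lead(−18x³ + 45x² + 56x − 12) ÷ lead(D) = −18x³ ÷ 2x² = −9x. Subtract (−9x)·D = −18x³ + 63x² − 9x. Remainder: −18x² + 65x − 12.
Step 4: lead(−18x² + 65x − 12) ÷ lead(D) = −18x² ÷ 2x² = −9. Subtract (−9)·D = −18x² + 63x − 9. Remainder: 2x − 3.

R(x) = 2x − 3, so D(x) is not a factor of P(x). no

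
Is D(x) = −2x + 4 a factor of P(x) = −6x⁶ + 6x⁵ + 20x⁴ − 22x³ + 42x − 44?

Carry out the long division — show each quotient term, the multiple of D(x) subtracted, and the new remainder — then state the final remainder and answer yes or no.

R(x) = −8, so D(x) is not a factor of P(x). no

Step 1: lead(−6x⁶ + 6x⁵ + 20x⁴ − 22x³ + 42x − 44) ÷ lead(D) = −6x⁶ ÷ −2x = 3x⁵. Subtract (3x⁵)·D = −6x⁶ + 12x⁵. Remainder: −6x⁵ + 20x⁴ − 22x³ + 42x − 44.
Step 2: lead(−6x⁵ + 20x⁴ − 22x³ + 42x − 44) ÷ lead(D) = −6x⁵ ÷ −2x = 3x⁴. Subtract (3x⁴)·D = −6x⁵ + 12x⁴. Remainder: 8x⁴ − 22x³ + 42x − 44.
Step 3: lead(8x⁴ − 22x³ + 42x − 44) ÷ lead(D) = 8x⁴ ÷ −2x = −4x³. Subtract (−4x³)·D = 8x⁴ − 16x³. Remainder: −6x³ + 42x − 44.
Step 4: lead(−6x³ + 42x − 44) ÷ lead(D) = −6x³ ÷ −2x = 3x². Subtract (3x²)·D = −6x³ + 12x². Remainder: −12x² + 42x − 44.
Step 5: lead(−12x² + 42x − 44) ÷ lead(D) = −12x² ÷ −2x = 6x. Subtract (6x)·D = −12x² + 24x. Remainder: 18x − 44.
Step 6: lead(18x − 44) ÷ lead(D) = 18x ÷ −2x = −9. Subtract (−9)·D = 18x − 36. Remainder: −8.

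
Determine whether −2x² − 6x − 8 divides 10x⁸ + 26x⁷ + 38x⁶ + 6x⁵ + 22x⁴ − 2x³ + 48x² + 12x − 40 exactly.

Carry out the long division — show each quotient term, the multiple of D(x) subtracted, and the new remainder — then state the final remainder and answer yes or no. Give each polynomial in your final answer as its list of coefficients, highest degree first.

Step 1: lead(10x⁸ + 26x⁷ + 38x⁶ + 6x⁵ + 22x⁴ − 2x³ + 48x² + 12x − 40) ÷ lead(D) = 10x⁸ ÷ −2x² = −5x⁶. Subtract (−5x⁶)·D = 10x⁸ + 30x⁷ + 40x⁶. Remainder: −4x⁷ − 2x⁶ + 6x⁵ + 22x⁴ − 2x³ + 48x² + 12x − 40.
Step 2: lead(−4x⁷ − 2x⁶ + 6x⁵ + 22x⁴ − 2x³ + 48x² + 12x − 40) ÷ lead(D) = −4x⁷ ÷ −2x² = 2x⁵. Subtract (2x⁵)·D = −4x⁷ − 12x⁶ − 16x⁵. Remainder: 10x⁶ + 22x⁵ + 22x⁴ − 2x³ + 48x² + 12x − 40.
Step 3: lead(10x⁶ + 22x⁵ + 22x⁴ − 2x³ + 48x² + 12x − 40) ÷ lead(D) = 10x⁶ ÷ −2x² = −5x⁴. Subtract (−5x⁴)·D = 10x⁶ + 30x⁵ + 40x⁴. Remainder: −8x⁵ − 18x⁴ − 2x³ + 48x² + 12x − 40.
Step 4: lead(−8x⁵ − 18x⁴ − 2x³ + 48x² + 12x − 40) ÷ lead(D) = −8x⁵ ÷ −2x² = 4x³. Subtract (4x³)·D = −8x⁵ − 24x⁴ − 32x³. Remainder: 6x⁴ + 30x³ + 48x² + 12x − 40.
Step 5: lead(6x⁴ + 30x³ + 48x² + 12x − 40) ÷ lead(D) = 6x⁴ ÷ −2x² = −3x². Subtract (−3x²)·D = 6x⁴ + 18x³ + 24x². Remainder: 12x³ + 24x² + 12x − 40.
Step 6: lead(12x³ + 24x² + 12x − 40) ÷ lead(D) = 12x³ ÷ −2x² = −6x. Subtract (−6x)·D = 12x³ + 36x² + 48x. Remainder: −12x² − 36x − 40.
Step 7: lead(−12x² − 36x − 40) ÷ lead(D) = −12x² ÷ −2x² = 6. Subtract (6)·D = −12x² − 36x − 48. Remainder: 8.

R = [8], so D(x) is not a factor of P(x). no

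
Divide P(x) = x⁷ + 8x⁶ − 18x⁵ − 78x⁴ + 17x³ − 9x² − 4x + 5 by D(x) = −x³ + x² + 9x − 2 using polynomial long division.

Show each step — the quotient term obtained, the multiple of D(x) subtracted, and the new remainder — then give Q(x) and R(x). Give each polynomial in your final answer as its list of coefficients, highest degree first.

Q = [-1, -9, 0, -1, 0]; R = [-6, 5]

Step 1: lead(x⁷ + 8x⁶ − 18x⁵ − 78x⁴ + 17x³ − 9x² − 4x + 5) ÷ lead(D) = x⁷ ÷ −x³ = −x⁴. Subtract (−x⁴)·D = x⁷ − x⁶ − 9x⁵ + 2x⁴. Remainder: 9x⁶ − 9x⁵ − 80x⁴ + 17x³ − 9x² − 4x + 5.
Step 2: lead(9x⁶ − 9x⁵ − 80x⁴ + 17x³ − 9x² − 4x + 5) ÷ lead(D) = 9x⁶ ÷ −x³ = −9x³. Subtract (−9x³)·D = 9x⁶ − 9x⁵ − 81x⁴ + 18x³. Remainder: x⁴ − x³ − 9x² − 4x + 5.
Step 3: lead(x⁴ − x³ − 9x² − 4x + 5) ÷ lead(D) = x⁴ ÷ −x³ = −x. Subtract (−x)·D = x⁴ − x³ − 9x² + 2x. Remainder: −6x + 5.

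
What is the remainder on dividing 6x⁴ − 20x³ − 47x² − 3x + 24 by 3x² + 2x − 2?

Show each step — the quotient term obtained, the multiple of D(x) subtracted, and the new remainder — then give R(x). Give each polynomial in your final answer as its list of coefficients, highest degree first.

R = [-1, 6]

Step 1: lead(6x⁴ − 20x³ − 47x² − 3x + 24) ÷ lead(D) = 6x⁴ ÷ 3x² = 2x². Subtract (2x²)·D = 6x⁴ + 4x³ − 4x². Remainder: −24x³ − 43x² − 3x + 24.
Step 2: lead(−24x³ − 43x² − 3x + 24) ÷ lead(D) = −24x³ ÷ 3x² = −8x. Subtract (−8x)·D = −24x³ − 16x² + 16x. Remainder: −27x² − 19x + 24.
Step 3: lead(−27x² − 19x + 24) ÷ lead(D) = −27x² ÷ 3x² = −9. Subtract (−9)·D = −27x² − 18x + 18. Remainder: −x + 6.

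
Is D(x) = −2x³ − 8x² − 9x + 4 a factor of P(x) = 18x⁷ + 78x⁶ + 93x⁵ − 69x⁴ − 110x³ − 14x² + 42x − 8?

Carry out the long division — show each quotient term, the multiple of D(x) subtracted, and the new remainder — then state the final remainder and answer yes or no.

R(x) = 0, so D(x) is a factor of P(x). yes

Step 1: lead(18x⁷ + 78x⁶ + 93x⁵ − 69x⁴ − 110x³ − 14x² + 42x − 8) ÷ lead(D) = 18x⁷ ÷ −2x³ = −9x⁴. Subtract (−9x⁴)·D = 18x⁷ + 72x⁶ + 81x⁵ − 36x⁴. Remainder: 6x⁶ + 12x⁵ − 33x⁴ − 110x³ − 14x² + 42x − 8.
Step 2: lead(6x⁶ + 12x⁵ − 33x⁴ − 110x³ − 14x² + 42x − 8) ÷ lead(D) = 6x⁶ ÷ −2x³ = −3x³. Subtract (−3x³)·D = 6x⁶ + 24x⁵ + 27x⁴ − 12x³. Remainder: −12x⁵ − 60x⁴ − 98x³ − 14x² + 42x − 8.
Step 3: lead(−12x⁵ − 60x⁴ − 98x³ − 14x² + 42x − 8) ÷ lead(D) = −12x⁵ ÷ −2x³ = 6x². Subtract (6x²)·D = −12x⁵ − 48x⁴ − 54x³ + 24x². Remainder: −12x⁴ − 44x³ − 38x² + 42x − 8.
Step 4: lead(−12x⁴ − 44x³ − 38x² + 42x − 8) ÷ lead(D) = −12x⁴ ÷ −2x³ = 6x. Subtract (6x)·D = −12x⁴ − 48x³ − 54x² + 24x. Remainder: 4x³ + 16x² + 18x − 8.
Step 5: lead(4x³ + 16x² + 18x − 8) ÷ lead(D) = 4x³ ÷ −2x³ = −2. Subtract (−2)·D = 4x³ + 16x² + 18x − 8. Remainder: 0.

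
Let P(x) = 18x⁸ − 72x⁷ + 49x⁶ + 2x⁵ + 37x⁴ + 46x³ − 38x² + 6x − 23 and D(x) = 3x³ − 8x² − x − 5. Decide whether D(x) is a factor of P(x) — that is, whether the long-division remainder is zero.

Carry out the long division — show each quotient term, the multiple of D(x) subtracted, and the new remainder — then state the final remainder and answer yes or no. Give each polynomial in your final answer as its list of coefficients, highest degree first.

R = [1, 2], so D(x) is not a factor of P(x). no

Step 1: lead(18x⁸ − 72x⁷ + 49x⁶ + 2x⁵ + 37x⁴ + 46x³ − 38x² + 6x − 23) ÷ lead(D) = 18x⁸ ÷ 3x³ = 6x⁵. Subtract (6x⁵)·D = 18x⁸ − 48x⁷ − 6x⁶ − 30x⁵. Remainder: −24x⁷ + 55x⁶ + 32x⁵ + 37x⁴ + 46x³ − 38x² + 6x − 23.
Step 2: lead(−24x⁷ + 55x⁶ + 32x⁵ + 37x⁴ + 46x³ − 38x² + 6x − 23) ÷ lead(D) = −24x⁷ ÷ 3x³ = −8x⁴. Subtract (−8x⁴)·D = −24x⁷ + 64x⁶ + 8x⁵ + 40x⁴. Remainder: −9x⁶ + 24x⁵ − 3x⁴ + 46x³ − 38x² + 6x − 23.
Step 3: lead(−9x⁶ + 24x⁵ − 3x⁴ + 46x³ − 38x² + 6x − 23) ÷ lead(D) = −9x⁶ ÷ 3x³ = −3x³. Subtract (−3x³)·D = −9x⁶ + 24x⁵ + 3x⁴ + 15x³. Remainder: −6x⁴ + 31x³ − 38x² + 6x − 23.
Step 4: lead(−6x⁴ + 31x³ − 38x² + 6x − 23) ÷ lead(D) = −6x⁴ ÷ 3x³ = −2x. Subtract (−2x)·D = −6x⁴ + 16x³ + 2x² + 10x. Remainder: 15x³ − 40x² − 4x − 23.
Step 5: lead(15x³ − 40x² − 4x − 23) ÷ lead(D) = 15x³ ÷ 3x³ = 5. Subtract (5)·D = 15x³ − 40x² − 5x − 25. Remainder: x + 2.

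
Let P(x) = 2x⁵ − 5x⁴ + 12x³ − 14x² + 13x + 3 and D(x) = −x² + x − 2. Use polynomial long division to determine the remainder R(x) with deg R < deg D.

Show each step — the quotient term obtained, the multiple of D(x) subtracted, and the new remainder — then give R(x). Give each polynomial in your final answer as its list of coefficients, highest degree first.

Step 1: lead(2x⁵ − 5x⁴ + 12x³ − 14x² + 13x + 3) ÷ lead(D) = 2x⁵ ÷ −x² = −2x³. Subtract (−2x³)·D = 2x⁵ − 2x⁴ + 4x³. Remainder: −3x⁴ + 8x³ − 14x² + 13x + 3.
Step 2: lead(−3x⁴ + 8x³ − 14x² + 13x + 3) ÷ lead(D) = −3x⁴ ÷ −x² = 3x². Subtract (3x²)·D = −3x⁴ + 3x³ − 6x². Remainder: 5x³ − 8x² + 13x + 3.
Step 3: lead(5x³ − 8x² + 13x + 3) ÷ lead(D) = 5x³ ÷ −x² = −5x. Subtract (−5x)·D = 5x³ − 5x² + 10x. Remainder: −3x² + 3x + 3.
Step 4: lead(−3x² + 3x + 3) ÷ lead(D) = −3x² ÷ −x² = 3. Subtract (3)·D = −3x² + 3x − 6. Remainder: 9.

R = [9]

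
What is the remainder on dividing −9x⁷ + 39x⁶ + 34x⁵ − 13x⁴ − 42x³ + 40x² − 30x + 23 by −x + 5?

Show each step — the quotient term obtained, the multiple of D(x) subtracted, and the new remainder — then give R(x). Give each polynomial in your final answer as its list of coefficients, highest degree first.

R = [-2]

Step 1: lead(−9x⁷ + 39x⁶ + 34x⁵ − 13x⁴ − 42x³ + 40x² − 30x + 23) ÷ lead(D) = −9x⁷ ÷ −x = 9x⁶. Subtract (9x⁶)·D = −9x⁷ + 45x⁶. Remainder: −6x⁶ + 34x⁵ − 13x⁴ − 42x³ + 40x² − 30x + 23.
Step 2: lead(−6x⁶ + 34x⁵ − 13x⁴ − 42x³ + 40x² − 30x + 23) ÷ lead(D) = −6x⁶ ÷ −x = 6x⁵. Subtract (6x⁵)·D = −6x⁶ + 30x⁵. Remainder: 4x⁵ − 13x⁴ − 42x³ + 40x² − 30x + 23.
Step 3: lead(4x⁵ − 13x⁴ − 42x³ + 40x² − 30x + 23) ÷ lead(D) = 4x⁵ ÷ −x = −4x⁴. Subtract (−4x⁴)·D = 4x⁵ − 20x⁴. Remainder: 7x⁴ − 42x³ + 40x² − 30x + 23.
Step 4: lead(7x⁴ − 42x³ + 40x² − 30x + 23) ÷ lead(D) = 7x⁴ ÷ −x = −7x³. Subtract (−7x³)·D = 7x⁴ − 35x³. Remainder: −7x³ + 40x² − 30x + 23.
Step 5: lead(−7x³ + 40x² − 30x + 23) ÷ lead(D) = −7x³ ÷ −x = 7x². Subtract (7x²)·D = −7x³ + 35x². Remainder: 5x² − 30x + 23.
Step 6: lead(5x² − 30x + 23) ÷ lead(D) = 5x² ÷ −x = −5x. Subtract (−5x)·D = 5x² − 25x. Remainder: −5x + 23.
Step 7: lead(−5x + 23) ÷ lead(D) = −5x ÷ −x = 5. Subtract (5)·D = −5x + 25. Remainder: −2.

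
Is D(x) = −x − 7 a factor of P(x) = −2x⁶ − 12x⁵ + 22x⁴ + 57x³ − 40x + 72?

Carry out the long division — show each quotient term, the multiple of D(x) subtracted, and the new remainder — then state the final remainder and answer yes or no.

Step 1: lead(−2x⁶ − 12x⁵ + 22x⁴ + 57x³ − 40x + 72) ÷ lead(D) = −2x⁶ ÷ −x = 2x⁵. Subtract (2x⁵)·D = −2x⁶ − 14x⁵. Remainder: 2x⁵ + 22x⁴ + 57x³ − 40x + 72.
Step 2: lead(2x⁵ + 22x⁴ + 57x³ − 40x + 72) ÷ lead(D) = 2x⁵ ÷ −x = −2x⁴. Subtract (−2x⁴)·D = 2x⁵ + 14x⁴. Remainder: 8x⁴ + 57x³ − 40x + 72.
Step 3: lead(8x⁴ + 57x³ − 40x + 72) ÷ lead(D) = 8x⁴ ÷ −x = −8x³. Subtract (−8x³)·D = 8x⁴ + 56x³. Remainder: x³ − 40x + 72.
Step 4: lead(x³ − 40x + 72) ÷ lead(D) = x³ ÷ −x = −x². Subtract (−x²)·D = x³ + 7x². Remainder: −7x² − 40x + 72.
Step 5: lead(−7x² − 40x + 72) ÷ lead(D) = −7x² ÷ −x = 7x. Subtract (7x)·D = −7x² − 49x. Remainder: 9x + 72.
Step 6: lead(9x + 72) ÷ lead(D) = 9x ÷ −x = −9. Subtract (−9)·D = 9x + 63. Remainder: 9.

R(x) = 9, so D(x) is not a factor of P(x). no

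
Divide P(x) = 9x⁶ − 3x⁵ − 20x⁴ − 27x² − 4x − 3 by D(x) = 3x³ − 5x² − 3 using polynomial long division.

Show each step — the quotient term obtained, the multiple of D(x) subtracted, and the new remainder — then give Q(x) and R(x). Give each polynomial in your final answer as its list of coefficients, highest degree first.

Q = [3, 4, 0, 3]; R = [-4, 6]

Step 1: lead(9x⁶ − 3x⁵ − 20x⁴ − 27x² − 4x − 3) ÷ lead(D) = 9x⁶ ÷ 3x³ = 3x³. Subtract (3x³)·D = 9x⁶ − 15x⁵ − 9x³. Remainder: 12x⁵ − 20x⁴ + 9x³ − 27x² − 4x − 3.
Step 2: lead(12x⁵ − 20x⁴ + 9x³ − 27x² − 4x − 3) ÷ lead(D) = 12x⁵ ÷ 3x³ = 4x². Subtract (4x²)·D = 12x⁵ − 20x⁴ − 12x². Remainder: 9x³ − 15x² − 4x − 3.
Step 3: lead(9x³ − 15x² − 4x − 3) ÷ lead(D) = 9x³ ÷ 3x³ = 3. Subtract (3)·D = 9x³ − 15x² − 9. Remainder: −4x + 6.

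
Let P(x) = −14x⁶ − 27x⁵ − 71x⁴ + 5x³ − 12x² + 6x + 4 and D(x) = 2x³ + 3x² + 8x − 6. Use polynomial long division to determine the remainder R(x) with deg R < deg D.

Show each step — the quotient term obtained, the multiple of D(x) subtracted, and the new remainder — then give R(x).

Step 1: lead(−14x⁶ − 27x⁵ − 71x⁴ + 5x³ − 12x² + 6x + 4) ÷ lead(D) = −14x⁶ ÷ 2x³ = −7x³. Subtract (−7x³)·D = −14x⁶ − 21x⁵ − 56x⁴ + 42x³. Remainder: −6x⁵ − 15x⁴ − 37x³ − 12x² + 6x + 4.
Step 2: lead(−6x⁵ − 15x⁴ − 37x³ − 12x² + 6x + 4) ÷ lead(D) = −6x⁵ ÷ 2x³ = −3x². Subtract (−3x²)·D = −6x⁵ − 9x⁴ − 24x³ + 18x². Remainder: −6x⁴ − 13x³ − 30x² + 6x + 4.
Step 3: lead(−6x⁴ − 13x³ − 30x² + 6x + 4) ÷ lead(D) = −6x⁴ ÷ 2x³ = −3x. Subtract (−3x)·D = −6x⁴ − 9x³ − 24x² + 18x. Remainder: −4x³ − 6x² − 12x + 4.
Step 4: lead(−4x³ − 6x² − 12x + 4) ÷ lead(D) = −4x³ ÷ 2x³ = −2. Subtract (−2)·D = −4x³ − 6x² − 16x + 12. Remainder: 4x − 8.

R(x) = 4x − 8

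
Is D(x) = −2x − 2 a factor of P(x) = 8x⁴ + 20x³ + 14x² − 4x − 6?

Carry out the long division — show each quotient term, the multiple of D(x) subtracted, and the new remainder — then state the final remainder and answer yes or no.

Step 1: lead(8x⁴ + 20x³ + 14x² − 4x − 6) ÷ lead(D) = 8x⁴ ÷ −2x = −4x³. Subtract (−4x³)·D = 8x⁴ + 8x³. Remainder: 12x³ + 14x² − 4x − 6.
Step 2: lead(12x³ + 14x² − 4x − 6) ÷ lead(D) = 12x³ ÷ −2x = −6x². Subtract (−6x²)·D = 12x³ + 12x². Remainder: 2x² − 4x − 6.
Step 3: lead(2x² − 4x − 6) ÷ lead(D) = 2x² ÷ −2x = −x. Subtract (−x)·D = 2x² + 2x. Remainder: −6x − 6.
Step 4: lead(−6x − 6) ÷ lead(D) = −6x ÷ −2x = 3. Subtract (3)·D = −6x − 6. Remainder: 0.

R(x) = 0, so D(x) is a factor of P(x). yes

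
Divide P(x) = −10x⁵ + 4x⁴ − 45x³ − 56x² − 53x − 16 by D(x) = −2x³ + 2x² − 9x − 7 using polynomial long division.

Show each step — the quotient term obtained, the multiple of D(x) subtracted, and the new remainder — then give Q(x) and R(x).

Q(x) = 5x² + 3x + 3; R(x) = −5x + 5

Step 1: lead(−10x⁵ + 4x⁴ − 45x³ − 56x² − 53x − 16) ÷ lead(D) = −10x⁵ ÷ −2x³ = 5x². Subtract (5x²)·D = −10x⁵ + 10x⁴ − 45x³ − 35x². Remainder: −6x⁴ − 21x² − 53x − 16.
Step 2: lead(−6x⁴ − 21x² − 53x − 16) ÷ lead(D) = −6x⁴ ÷ −2x³ = 3x. Subtract (3x)·D = −6x⁴ + 6x³ − 27x² − 21x. Remainder: −6x³ + 6x² − 32x − 16.
Step 3: lead(−6x³ + 6x² − 32x − 16) ÷ lead(D) = −6x³ ÷ −2x³ = 3. Subtract (3)·D = −6x³ + 6x² − 27x − 21. Remainder: −5x + 5.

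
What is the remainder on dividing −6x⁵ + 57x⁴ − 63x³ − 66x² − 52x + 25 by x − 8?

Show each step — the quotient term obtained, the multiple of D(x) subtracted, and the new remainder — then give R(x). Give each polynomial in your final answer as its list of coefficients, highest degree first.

R = [-7]

Step 1: lead(−6x⁵ + 57x⁴ − 63x³ − 66x² − 52x + 25) ÷ lead(D) = −6x⁵ ÷ x = −6x⁴. Subtract (−6x⁴)·D = −6x⁵ + 48x⁴. Remainder: 9x⁴ − 63x³ − 66x² − 52x + 25.
Step 2: lead(9x⁴ − 63x³ − 66x² − 52x + 25) ÷ lead(D) = 9x⁴ ÷ x = 9x³. Subtract (9x³)·D = 9x⁴ − 72x³. Remainder: 9x³ − 66x² − 52x + 25.
Step 3: lead(9x³ − 66x² − 52x + 25) ÷ lead(D) = 9x³ ÷ x = 9x². Subtract (9x²)·D = 9x³ − 72x². Remainder: 6x² − 52x + 25.
Step 4: lead(6x² − 52x + 25) ÷ lead(D) = 6x² ÷ x = 6x. Subtract (6x)·D = 6x² − 48x. Remainder: −4x + 25.
Step 5: lead(−4x + 25) ÷ lead(D) = −4x ÷ x = −4. Subtract (−4)·D = −4x + 32. Remainder: −7.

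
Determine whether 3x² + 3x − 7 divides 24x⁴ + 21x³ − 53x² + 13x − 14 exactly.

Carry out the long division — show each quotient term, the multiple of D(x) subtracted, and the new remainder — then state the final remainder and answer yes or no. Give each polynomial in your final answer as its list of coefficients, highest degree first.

R = [0], so D(x) is a factor of P(x). yes

Step 1: lead(24x⁴ + 21x³ − 53x² + 13x − 14) ÷ lead(D) = 24x⁴ ÷ 3x² = 8x². Subtract (8x²)·D = 24x⁴ + 24x³ − 56x². Remainder: −3x³ + 3x² + 13x − 14.
Step 2: lead(−3x³ + 3x² + 13x − 14) ÷ lead(D) = −3x³ ÷ 3x² = −x. Subtract (−x)·D = −3x³ − 3x² + 7x. Remainder: 6x² + 6x − 14.
Step 3: lead(6x² + 6x − 14) ÷ lead(D) = 6x² ÷ 3x² = 2. Subtract (2)·D = 6x² + 6x − 14. Remainder: 0.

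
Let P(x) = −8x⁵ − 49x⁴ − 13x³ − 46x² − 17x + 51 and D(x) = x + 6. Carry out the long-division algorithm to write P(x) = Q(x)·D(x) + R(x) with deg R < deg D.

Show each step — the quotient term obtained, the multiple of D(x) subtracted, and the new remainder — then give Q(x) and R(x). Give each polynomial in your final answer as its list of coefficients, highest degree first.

Step 1: lead(−8x⁵ − 49x⁴ − 13x³ − 46x² − 17x + 51) ÷ lead(D) = −8x⁵ ÷ x = −8x⁴. Subtract (−8x⁴)·D = −8x⁵ − 48x⁴. Remainder: −x⁴ − 13x³ − 46x² − 17x + 51.
Step 2: lead(−x⁴ − 13x³ − 46x² − 17x + 51) ÷ lead(D) = −x⁴ ÷ x = −x³. Subtract (−x³)·D = −x⁴ − 6x³. Remainder: −7x³ − 46x² − 17x + 51.
Step 3: lead(−7x³ − 46x² − 17x + 51) ÷ lead(D) = −7x³ ÷ x = −7x². Subtract (−7x²)·D = −7x³ − 42x². Remainder: −4x² − 17x + 51.
Step 4: lead(−4x² − 17x + 51) ÷ lead(D) = −4x² ÷ x = −4x. Subtract (−4x)·D = −4x² − 24x. Remainder: 7x + 51.
Step 5: lead(7x + 51) ÷ lead(D) = 7x ÷ x = 7. Subtract (7)·D = 7x + 42. Remainder: 9.

Q = [-8, -1, -7, -4, 7]; R = [9]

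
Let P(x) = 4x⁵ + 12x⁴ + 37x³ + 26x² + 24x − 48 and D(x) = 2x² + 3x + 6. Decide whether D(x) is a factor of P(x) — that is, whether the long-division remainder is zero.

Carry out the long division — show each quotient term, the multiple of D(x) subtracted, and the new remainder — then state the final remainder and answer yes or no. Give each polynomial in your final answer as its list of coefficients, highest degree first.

R = [0], so D(x) is a factor of P(x). yes

Step 1: lead(4x⁵ + 12x⁴ + 37x³ + 26x² + 24x − 48) ÷ lead(D) = 4x⁵ ÷ 2x² = 2x³. Subtract (2x³)·D = 4x⁵ + 6x⁴ + 12x³. Remainder: 6x⁴ + 25x³ + 26x² + 24x − 48.
Step 2: lead(6x⁴ + 25x³ + 26x² + 24x − 48) ÷ lead(D) = 6x⁴ ÷ 2x² = 3x². Subtract (3x²)·D = 6x⁴ + 9x³ + 18x². Remainder: 16x³ + 8x² + 24x − 48.
Step 3: lead(16x³ + 8x² + 24x − 48) ÷ lead(D) = 16x³ ÷ 2x² = 8x. Subtract (8x)·D = 16x³ + 24x² + 48x. Remainder: −16x² − 24x − 48.
Step 4: lead(−16x² − 24x − 48) ÷ lead(D) = −16x² ÷ 2x² = −8. Subtract (−8)·D = −16x² − 24x − 48. Remainder: 0.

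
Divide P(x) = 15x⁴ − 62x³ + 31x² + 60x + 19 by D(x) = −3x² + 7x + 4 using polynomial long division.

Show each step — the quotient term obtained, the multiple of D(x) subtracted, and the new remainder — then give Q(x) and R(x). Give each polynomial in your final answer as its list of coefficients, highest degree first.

Step 1: lead(15x⁴ − 62x³ + 31x² + 60x + 19) ÷ lead(D) = 15x⁴ ÷ −3x² = −5x². Subtract (−5x²)·D = 15x⁴ − 35x³ − 20x². Remainder: −27x³ + 51x² + 60x + 19.
Step 2: lead(−27x³ + 51x² + 60x + 19) ÷ lead(D) = −27x³ ÷ −3x² = 9x. Subtract (9x)·D = −27x³ + 63x² + 36x. Remainder: −12x² + 24x + 19.
Step 3: lead(−12x² + 24x + 19) ÷ lead(D) = −12x² ÷ −3x² = 4. Subtract (4)·D = −12x² + 28x + 16. Remainder: −4x + 3.

Q = [-5, 9, 4]; R = [-4, 3]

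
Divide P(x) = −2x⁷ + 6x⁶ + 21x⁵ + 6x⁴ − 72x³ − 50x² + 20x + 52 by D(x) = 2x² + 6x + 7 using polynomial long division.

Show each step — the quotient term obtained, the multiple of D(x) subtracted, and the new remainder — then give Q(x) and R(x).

Q(x) = −x⁵ + 6x⁴ − 4x³ − 6x² − 4x + 8; R(x) = −4

Step 1: lead(−2x⁷ + 6x⁶ + 21x⁵ + 6x⁴ − 72x³ − 50x² + 20x + 52) ÷ lead(D) = −2x⁷ ÷ 2x² = −x⁵. Subtract (−x⁵)·D = −2x⁷ − 6x⁶ − 7x⁵. Remainder: 12x⁶ + 28x⁵ + 6x⁴ − 72x³ − 50x² + 20x + 52.
Step 2: lead(12x⁶ + 28x⁵ + 6x⁴ − 72x³ − 50x² + 20x + 52) ÷ lead(D) = 12x⁶ ÷ 2x² = 6x⁴. Subtract (6x⁴)·D = 12x⁶ + 36x⁵ + 42x⁴. Remainder: −8x⁵ − 36x⁴ − 72x³ − 50x² + 20x + 52.
Step 3: lead(−8x⁵ − 36x⁴ − 72x³ − 50x² + 20x + 52) ÷ lead(D) = −8x⁵ ÷ 2x² = −4x³. Subtract (−4x³)·D = −8x⁵ − 24x⁴ − 28x³. Remainder: −12x⁴ − 44x³ − 50x² + 20x + 52.
Step 4: lead(−12x⁴ − 44x³ − 50x² + 20x + 52) ÷ lead(D) = −12x⁴ ÷ 2x² = −6x². Subtract (−6x²)·D = −12x⁴ − 36x³ − 42x². Remainder: −8x³ − 8x² + 20x + 52.
Step 5: lead(−8x³ − 8x² + 20x + 52) ÷ lead(D) = −8x³ ÷ 2x² = −4x. Subtract (−4x)·D = −8x³ − 24x² − 28x. Remainder: 16x² + 48x + 52.
Step 6: lead(16x² + 48x + 52) ÷ lead(D) = 16x² ÷ 2x² = 8. Subtract (8)·D = 16x² + 48x + 56. Remainder: −4.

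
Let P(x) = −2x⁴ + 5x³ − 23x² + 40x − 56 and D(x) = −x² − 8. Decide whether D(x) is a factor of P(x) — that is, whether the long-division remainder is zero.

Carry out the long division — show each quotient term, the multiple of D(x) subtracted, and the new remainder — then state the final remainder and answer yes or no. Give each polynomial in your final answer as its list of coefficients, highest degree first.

Step 1: lead(−2x⁴ + 5x³ − 23x² + 40x − 56) ÷ lead(D) = −2x⁴ ÷ −x² = 2x². Subtract (2x²)·D = −2x⁴ − 16x². Remainder: 5x³ − 7x² + 40x − 56.
Step 2: lead(5x³ − 7x² + 40x − 56) ÷ lead(D) = 5x³ ÷ −x² = −5x. Subtract (−5x)·D = 5x³ + 40x. Remainder: −7x² − 56.
Step 3: lead(−7x² − 56) ÷ lead(D) = −7x² ÷ −x² = 7. Subtract (7)·D = −7x² − 56. Remainder: 0.

R = [0], so D(x) is a factor of P(x). yes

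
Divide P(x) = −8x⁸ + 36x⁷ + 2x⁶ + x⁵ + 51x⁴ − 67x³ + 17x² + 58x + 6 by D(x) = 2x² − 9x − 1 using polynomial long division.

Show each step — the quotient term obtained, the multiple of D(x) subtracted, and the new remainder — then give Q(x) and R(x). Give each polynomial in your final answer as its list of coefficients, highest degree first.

Q = [-4, 0, -1, -4, 7, -4, -6]; R = [0]

Step 1: lead(−8x⁸ + 36x⁷ + 2x⁶ + x⁵ + 51x⁴ − 67x³ + 17x² + 58x + 6) ÷ lead(D) = −8x⁸ ÷ 2x² = −4x⁶. Subtract (−4x⁶)·D = −8x⁸ + 36x⁷ + 4x⁶. Remainder: −2x⁶ + x⁵ + 51x⁴ − 67x³ + 17x² + 58x + 6.
Step 2: lead(−2x⁶ + x⁵ + 51x⁴ − 67x³ + 17x² + 58x + 6) ÷ lead(D) = −2x⁶ ÷ 2x² = −x⁴. Subtract (−x⁴)·D = −2x⁶ + 9x⁵ + x⁴. Remainder: −8x⁵ + 50x⁴ − 67x³ + 17x² + 58x + 6.
Step 3: lead(−8x⁵ + 50x⁴ − 67x³ + 17x² + 58x + 6) ÷ lead(D) = −8x⁵ ÷ 2x² = −4x³. Subtract (−4x³)·D = −8x⁵ + 36x⁴ + 4x³. Remainder: 14x⁴ − 71x³ + 17x² + 58x + 6.
Step 4: lead(14x⁴ − 71x³ + 17x² + 58x + 6) ÷ lead(D) = 14x⁴ ÷ 2x² = 7x². Subtract (7x²)·D = 14x⁴ − 63x³ − 7x². Remainder: −8x³ + 24x² + 58x + 6.
Step 5: lead(−8x³ + 24x² + 58x + 6) ÷ lead(D) = −8x³ ÷ 2x² = −4x. Subtract (−4x)·D = −8x³ + 36x² + 4x. Remainder: −12x² + 54x + 6.
Step 6: lead(−12x² + 54x + 6) ÷ lead(D) = −12x² ÷ 2x² = −6. Subtract (−6)·D = −12x² + 54x + 6. Remainder: 0.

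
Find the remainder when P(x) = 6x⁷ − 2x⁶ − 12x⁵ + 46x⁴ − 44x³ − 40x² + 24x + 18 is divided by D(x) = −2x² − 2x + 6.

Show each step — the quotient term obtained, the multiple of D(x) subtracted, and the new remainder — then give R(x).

R(x) = 0

Step 1: lead(6x⁷ − 2x⁶ − 12x⁵ + 46x⁴ − 44x³ − 40x² + 24x + 18) ÷ lead(D) = 6x⁷ ÷ −2x² = −3x⁵. Subtract (−3x⁵)·D = 6x⁷ + 6x⁶ − 18x⁵. Remainder: −8x⁶ + 6x⁵ + 46x⁴ − 44x³ − 40x² + 24x + 18.
Step 2: lead(−8x⁶ + 6x⁵ + 46x⁴ − 44x³ − 40x² + 24x + 18) ÷ lead(D) = −8x⁶ ÷ −2x² = 4x⁴. Subtract (4x⁴)·D = −8x⁶ − 8x⁵ + 24x⁴. Remainder: 14x⁵ + 22x⁴ − 44x³ − 40x² + 24x + 18.
Step 3: lead(14x⁵ + 22x⁴ − 44x³ − 40x² + 24x + 18) ÷ lead(D) = 14x⁵ ÷ −2x² = −7x³. Subtract (−7x³)·D = 14x⁵ + 14x⁴ − 42x³. Remainder: 8x⁴ − 2x³ − 40x² + 24x + 18.
Step 4: lead(8x⁴ − 2x³ − 40x² + 24x + 18) ÷ lead(D) = 8x⁴ ÷ −2x² = −4x². Subtract (−4x²)·D = 8x⁴ + 8x³ − 24x². Remainder: −10x³ − 16x² + 24x + 18.
Step 5: lead(−10x³ − 16x² + 24x + 18) ÷ lead(D) = −10x³ ÷ −2x² = 5x. Subtract (5x)·D = −10x³ − 10x² + 30x. Remainder: −6x² − 6x + 18.
Step 6: lead(−6x² − 6x + 18) ÷ lead(D) = −6x² ÷ −2x² = 3. Subtract (3)·D = −6x² − 6x + 18. Remainder: 0.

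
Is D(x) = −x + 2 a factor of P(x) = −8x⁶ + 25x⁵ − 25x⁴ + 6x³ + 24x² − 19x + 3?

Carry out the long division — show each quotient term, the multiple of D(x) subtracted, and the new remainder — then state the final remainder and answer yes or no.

R(x) = −3, so D(x) is not a factor of P(x). no

Step 1: lead(−8x⁶ + 25x⁵ − 25x⁴ + 6x³ + 24x² − 19x + 3) ÷ lead(D) = −8x⁶ ÷ −x = 8x⁵. Subtract (8x⁵)·D = −8x⁶ + 16x⁵. Remainder: 9x⁵ − 25x⁴ + 6x³ + 24x² − 19x + 3.
Step 2: lead(9x⁵ − 25x⁴ + 6x³ + 24x² − 19x + 3) ÷ lead(D) = 9x⁵ ÷ −x = −9x⁴. Subtract (−9x⁴)·D = 9x⁵ − 18x⁴. Remainder: −7x⁴ + 6x³ + 24x² − 19x + 3.
Step 3: lead(−7x⁴ + 6x³ + 24x² − 19x + 3) ÷ lead(D) = −7x⁴ ÷ −x = 7x³. Subtract (7x³)·D = −7x⁴ + 14x³. Remainder: −8x³ + 24x² − 19x + 3.
Step 4: lead(−8x³ + 24x² − 19x + 3) ÷ lead(D) = −8x³ ÷ −x = 8x². Subtract (8x²)·D = −8x³ + 16x². Remainder: 8x² − 19x + 3.
Step 5: lead(8x² − 19x + 3) ÷ lead(D) = 8x² ÷ −x = −8x. Subtract (−8x)·D = 8x² − 16x. Remainder: −3x + 3.
Step 6: lead(−3x + 3) ÷ lead(D) = −3x ÷ −x = 3. Subtract (3)·D = −3x + 6. Remainder: −3.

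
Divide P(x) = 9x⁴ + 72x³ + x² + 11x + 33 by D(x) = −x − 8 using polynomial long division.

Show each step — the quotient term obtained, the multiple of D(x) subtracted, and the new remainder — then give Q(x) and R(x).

Step 1: lead(9x⁴ + 72x³ + x² + 11x + 33) ÷ lead(D) = 9x⁴ ÷ −x = −9x³. Subtract (−9x³)·D = 9x⁴ + 72x³. Remainder: x² + 11x + 33.
Step 2: lead(x² + 11x + 33) ÷ lead(D) = x² ÷ −x = −x. Subtract (−x)·D = x² + 8x. Remainder: 3x + 33.
Step 3: lead(3x + 33) ÷ lead(D) = 3x ÷ −x = −3. Subtract (−3)·D = 3x + 24. Remainder: 9.

Q(x) = −9x³ − x − 3; R(x) = 9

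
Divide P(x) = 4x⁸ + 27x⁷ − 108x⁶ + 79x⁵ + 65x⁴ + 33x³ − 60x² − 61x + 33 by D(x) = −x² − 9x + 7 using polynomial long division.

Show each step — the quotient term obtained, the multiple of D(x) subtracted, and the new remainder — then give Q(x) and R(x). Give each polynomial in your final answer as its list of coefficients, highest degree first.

Step 1: lead(4x⁸ + 27x⁷ − 108x⁶ + 79x⁵ + 65x⁴ + 33x³ − 60x² − 61x + 33) ÷ lead(D) = 4x⁸ ÷ −x² = −4x⁶. Subtract (−4x⁶)·D = 4x⁸ + 36x⁷ − 28x⁶. Remainder: −9x⁷ − 80x⁶ + 79x⁵ + 65x⁴ + 33x³ − 60x² − 61x + 33.
Step 2: lead(−9x⁷ − 80x⁶ + 79x⁵ + 65x⁴ + 33x³ − 60x² − 61x + 33) ÷ lead(D) = −9x⁷ ÷ −x² = 9x⁵. Subtract (9x⁵)·D = −9x⁷ − 81x⁶ + 63x⁵. Remainder: x⁶ + 16x⁵ + 65x⁴ + 33x³ − 60x² − 61x + 33.
Step 3: lead(x⁶ + 16x⁵ + 65x⁴ + 33x³ − 60x² − 61x + 33) ÷ lead(D) = x⁶ ÷ −x² = −x⁴. Subtract (−x⁴)·D = x⁶ + 9x⁵ − 7x⁴. Remainder: 7x⁵ + 72x⁴ + 33x³ − 60x² − 61x + 33.
Step 4: lead(7x⁵ + 72x⁴ + 33x³ − 60x² − 61x + 33) ÷ lead(D) = 7x⁵ ÷ −x² = −7x³. Subtract (−7x³)·D = 7x⁵ + 63x⁴ − 49x³. Remainder: 9x⁴ + 82x³ − 60x² − 61x + 33.
Step 5: lead(9x⁴ + 82x³ − 60x² − 61x + 33) ÷ lead(D) = 9x⁴ ÷ −x² = −9x². Subtract (−9x²)·D = 9x⁴ + 81x³ − 63x². Remainder: x³ + 3x² − 61x + 33.
Step 6: lead(x³ + 3x² − 61x + 33) ÷ lead(D) = x³ ÷ −x² = −x. Subtract (−x)·D = x³ + 9x² − 7x. Remainder: −6x² − 54x + 33.
Step 7: lead(−6x² − 54x + 33) ÷ lead(D) = −6x² ÷ −x² = 6. Subtract (6)·D = −6x² − 54x + 42. Remainder: −9.

Q = [-4, 9, -1, -7, -9, -1, 6]; R = [-9]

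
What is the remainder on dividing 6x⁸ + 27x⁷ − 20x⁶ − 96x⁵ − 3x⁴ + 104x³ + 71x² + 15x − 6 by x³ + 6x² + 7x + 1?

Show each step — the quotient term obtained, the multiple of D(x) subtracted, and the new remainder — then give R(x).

R(x) = −7

Step 1: lead(6x⁸ + 27x⁷ − 20x⁶ − 96x⁵ − 3x⁴ + 104x³ + 71x² + 15x − 6) ÷ lead(D) = 6x⁸ ÷ x³ = 6x⁵. Subtract (6x⁵)·D = 6x⁸ + 36x⁷ + 42x⁶ + 6x⁵. Remainder: −9x⁷ − 62x⁶ − 102x⁵ − 3x⁴ + 104x³ + 71x² + 15x − 6.
Step 2: lead(−9x⁷ − 62x⁶ − 102x⁵ − 3x⁴ + 104x³ + 71x² + 15x − 6) ÷ lead(D) = −9x⁷ ÷ x³ = −9x⁴. Subtract (−9x⁴)·D = −9x⁷ − 54x⁶ − 63x⁵ − 9x⁴. Remainder: −8x⁶ − 39x⁵ + 6x⁴ + 104x³ + 71x² + 15x − 6.
Step 3: lead(−8x⁶ − 39x⁵ + 6x⁴ + 104x³ + 71x² + 15x − 6) ÷ lead(D) = −8x⁶ ÷ x³ = −8x³. Subtract (−8x³)·D = −8x⁶ − 48x⁵ − 56x⁴ − 8x³. Remainder: 9x⁵ + 62x⁴ + 112x³ + 71x² + 15x − 6.
Step 4: lead(9x⁵ + 62x⁴ + 112x³ + 71x² + 15x − 6) ÷ lead(D) = 9x⁵ ÷ x³ = 9x². Subtract (9x²)·D = 9x⁵ + 54x⁴ + 63x³ + 9x². Remainder: 8x⁴ + 49x³ + 62x² + 15x − 6.
Step 5: lead(8x⁴ + 49x³ + 62x² + 15x − 6) ÷ lead(D) = 8x⁴ ÷ x³ = 8x. Subtract (8x)·D = 8x⁴ + 48x³ + 56x² + 8x. Remainder: x³ + 6x² + 7x − 6.
Step 6: lead(x³ + 6x² + 7x − 6) ÷ lead(D) = x³ ÷ x³ = 1. Subtract (1)·D = x³ + 6x² + 7x + 1. Remainder: −7.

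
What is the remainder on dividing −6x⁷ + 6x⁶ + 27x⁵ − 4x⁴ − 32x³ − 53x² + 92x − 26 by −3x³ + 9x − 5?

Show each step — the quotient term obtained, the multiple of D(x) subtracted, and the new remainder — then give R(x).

Step 1: lead(−6x⁷ + 6x⁶ + 27x⁵ − 4x⁴ − 32x³ − 53x² + 92x − 26) ÷ lead(D) = −6x⁷ ÷ −3x³ = 2x⁴. Subtract (2x⁴)·D = −6x⁷ + 18x⁵ − 10x⁴. Remainder: 6x⁶ + 9x⁵ + 6x⁴ − 32x³ − 53x² + 92x − 26.
Step 2: lead(6x⁶ + 9x⁵ + 6x⁴ − 32x³ − 53x² + 92x − 26) ÷ lead(D) = 6x⁶ ÷ −3x³ = −2x³. Subtract (−2x³)·D = 6x⁶ − 18x⁴ + 10x³. Remainder: 9x⁵ + 24x⁴ − 42x³ − 53x² + 92x − 26.
Step 3: lead(9x⁵ + 24x⁴ − 42x³ − 53x² + 92x − 26) ÷ lead(D) = 9x⁵ ÷ −3x³ = −3x². Subtract (−3x²)·D = 9x⁵ − 27x³ + 15x². Remainder: 24x⁴ − 15x³ − 68x² + 92x − 26.
Step 4: lead(24x⁴ − 15x³ − 68x² + 92x − 26) ÷ lead(D) = 24x⁴ ÷ −3x³ = −8x. Subtract (−8x)·D = 24x⁴ − 72x² + 40x. Remainder: −15x³ + 4x² + 52x − 26.
Step 5: lead(−15x³ + 4x² + 52x − 26) ÷ lead(D) = −15x³ ÷ −3x³ = 5. Subtract (5)·D = −15x³ + 45x − 25. Remainder: 4x² + 7x − 1.

R(x) = 4x² + 7x − 1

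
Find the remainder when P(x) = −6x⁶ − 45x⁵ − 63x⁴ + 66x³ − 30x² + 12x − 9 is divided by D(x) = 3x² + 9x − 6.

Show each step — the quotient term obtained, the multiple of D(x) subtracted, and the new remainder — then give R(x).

R(x) = −9

Step 1: lead(−6x⁶ − 45x⁵ − 63x⁴ + 66x³ − 30x² + 12x − 9) ÷ lead(D) = −6x⁶ ÷ 3x² = −2x⁴. Subtract (−2x⁴)·D = −6x⁶ − 18x⁵ + 12x⁴. Remainder: −27x⁵ − 75x⁴ + 66x³ − 30x² + 12x − 9.
Step 2: lead(−27x⁵ − 75x⁴ + 66x³ − 30x² + 12x − 9) ÷ lead(D) = −27x⁵ ÷ 3x² = −9x³. Subtract (−9x³)·D = −27x⁵ − 81x⁴ + 54x³. Remainder: 6x⁴ + 12x³ − 30x² + 12x − 9.
Step 3: lead(6x⁴ + 12x³ − 30x² + 12x − 9) ÷ lead(D) = 6x⁴ ÷ 3x² = 2x². Subtract (2x²)·D = 6x⁴ + 18x³ − 12x². Remainder: −6x³ − 18x² + 12x − 9.
Step 4: lead(−6x³ − 18x² + 12x − 9) ÷ lead(D) = −6x³ ÷ 3x² = −2x. Subtract (−2x)·D = −6x³ − 18x² + 12x. Remainder: −9.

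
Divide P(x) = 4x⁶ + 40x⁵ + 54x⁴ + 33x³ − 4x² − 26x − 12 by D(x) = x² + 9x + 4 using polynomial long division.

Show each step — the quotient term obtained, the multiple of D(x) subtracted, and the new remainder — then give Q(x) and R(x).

Step 1: lead(4x⁶ + 40x⁵ + 54x⁴ + 33x³ − 4x² − 26x − 12) ÷ lead(D) = 4x⁶ ÷ x² = 4x⁴. Subtract (4x⁴)·D = 4x⁶ + 36x⁵ + 16x⁴. Remainder: 4x⁵ + 38x⁴ + 33x³ − 4x² − 26x − 12.
Step 2: lead(4x⁵ + 38x⁴ + 33x³ − 4x² − 26x − 12) ÷ lead(D) = 4x⁵ ÷ x² = 4x³. Subtract (4x³)·D = 4x⁵ + 36x⁴ + 16x³. Remainder: 2x⁴ + 17x³ − 4x² − 26x − 12.
Step 3: lead(2x⁴ + 17x³ − 4x² − 26x − 12) ÷ lead(D) = 2x⁴ ÷ x² = 2x². Subtract (2x²)·D = 2x⁴ + 18x³ + 8x². Remainder: −x³ − 12x² − 26x − 12.
Step 4: lead(−x³ − 12x² − 26x − 12) ÷ lead(D) = −x³ ÷ x² = −x. Subtract (−x)·D = −x³ − 9x² − 4x. Remainder: −3x² − 22x − 12.
Step 5: lead(−3x² − 22x − 12) ÷ lead(D) = −3x² ÷ x² = −3. Subtract (−3)·D = −3x² − 27x − 12. Remainder: 5x.

Q(x) = 4x⁴ + 4x³ + 2x² − x − 3; R(x) = 5x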